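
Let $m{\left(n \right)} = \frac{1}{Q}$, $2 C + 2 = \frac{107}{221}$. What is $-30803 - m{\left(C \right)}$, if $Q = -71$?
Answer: $- \frac{2187012}{71} \approx -30803.0$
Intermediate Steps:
$C = - \frac{335}{442}$ ($C = -1 + \frac{107 \cdot \frac{1}{221}}{2} = -1 + \frac{1}{2} \cdot \frac{107}{221} = -1 + \frac{107}{442} = - \frac{335}{442} \approx -0.75792$)
$m{\left(n \right)} = - \frac{1}{71}$ ($m{\left(n \right)} = \frac{1}{-71} = - \frac{1}{71}$)
$-30803 - m{\left(C \right)} = -30803 - - \frac{1}{71} = -30803 + \frac{1}{71} = - \frac{2187012}{71}$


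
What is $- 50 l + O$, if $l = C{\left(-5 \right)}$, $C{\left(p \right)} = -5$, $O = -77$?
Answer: $173$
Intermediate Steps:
$l = -5$
$- 50 l + O = \left(-50\right) \left(-5\right) - 77 = 250 - 77 = 173$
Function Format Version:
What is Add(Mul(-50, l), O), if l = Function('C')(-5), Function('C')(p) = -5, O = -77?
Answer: 173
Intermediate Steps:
l = -5
Add(Mul(-50, l), O) = Add(Mul(-50, -5), -77) = Add(250, -77) = 173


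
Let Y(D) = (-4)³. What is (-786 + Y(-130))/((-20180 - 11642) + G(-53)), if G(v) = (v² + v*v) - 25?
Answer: 850/26229 ≈ 0.032407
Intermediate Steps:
Y(D) = -64
G(v) = -25 + 2*v² (G(v) = (v² + v²) - 25 = 2*v² - 25 = -25 + 2*v²)
(-786 + Y(-130))/((-20180 - 11642) + G(-53)) = (-786 - 64)/((-20180 - 11642) + (-25 + 2*(-53)²)) = -850/(-31822 + (-25 + 2*2809)) = -850/(-31822 + (-25 + 5618)) = -850/(-31822 + 5593) = -850/(-26229) = -850*(-1/26229) = 850/26229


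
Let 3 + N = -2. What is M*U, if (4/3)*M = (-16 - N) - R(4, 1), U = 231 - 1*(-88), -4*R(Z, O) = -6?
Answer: -23925/8 ≈ -2990.6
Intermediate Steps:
N = -5 (N = -3 - 2 = -5)
R(Z, O) = 3/2 (R(Z, O) = -¼*(-6) = 3/2)
U = 319 (U = 231 + 88 = 319)
M = -75/8 (M = 3*((-16 - 1*(-5)) - 1*3/2)/4 = 3*((-16 + 5) - 3/2)/4 = 3*(-11 - 3/2)/4 = (¾)*(-25/2) = -75/8 ≈ -9.3750)
M*U = -75/8*319 = -23925/8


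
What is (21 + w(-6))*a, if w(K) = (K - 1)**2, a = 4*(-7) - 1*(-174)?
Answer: 10220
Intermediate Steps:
a = 146 (a = -28 + 174 = 146)
w(K) = (-1 + K)**2
(21 + w(-6))*a = (21 + (-1 - 6)**2)*146 = (21 + (-7)**2)*146 = (21 + 49)*146 = 70*146 = 10220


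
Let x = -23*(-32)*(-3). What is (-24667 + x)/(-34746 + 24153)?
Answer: 26875/10593 ≈ 2.5371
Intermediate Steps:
x = -2208 (x = 736*(-3) = -2208)
(-24667 + x)/(-34746 + 24153) = (-24667 - 2208)/(-34746 + 24153) = -26875/(-10593) = -26875*(-1/10593) = 26875/10593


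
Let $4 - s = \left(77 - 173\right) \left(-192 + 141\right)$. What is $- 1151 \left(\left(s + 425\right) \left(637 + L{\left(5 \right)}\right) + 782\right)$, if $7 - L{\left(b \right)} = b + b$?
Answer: $3258821696$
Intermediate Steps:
$L{\left(b \right)} = 7 - 2 b$ ($L{\left(b \right)} = 7 - \left(b + b\right) = 7 - 2 b$)
$s = -4892$ ($s = 4 - \left(77 - 173\right) \left(-192 + 141\right) = 4 - \left(-96\right) \left(-51\right) = 4 - 4896 = -4892$)
$- 1151 \left(\left(s + 425\right) \left(637 + L{\left(5 \right)}\right) + 782\right) = - 1151 \left(\left(-4892 + 425\right) \left(637 + \left(7 - 10\right)\right) + 782\right) = - 1151 \left(- 4467 \left(637 + \left(7 - 10\right)\right) + 782\right) = - 1151 \left(- 4467 \left(637 - 3\right) + 782\right) = - 1151 \left(\left(-4467\right) 634 + 782\right) = - 1151 \left(-2832078 + 782\right) = \left(-1151\right) \left(-2831296\right) = 3258821696$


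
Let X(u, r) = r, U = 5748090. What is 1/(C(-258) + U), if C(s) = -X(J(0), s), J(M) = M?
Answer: 1/5748348 ≈ 1.7396e-7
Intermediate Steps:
C(s) = -s
1/(C(-258) + U) = 1/(-1*(-258) + 5748090) = 1/(258 + 5748090) = 1/5748348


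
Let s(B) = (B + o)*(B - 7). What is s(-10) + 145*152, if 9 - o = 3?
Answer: 22108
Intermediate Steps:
o = 6 (o = 9 - 1*3 = 9 - 3 = 6)
s(B) = (-7 + B)*(6 + B) (s(B) = (B + 6)*(B - 7) = (6 + B)*(-7 + B) = (-7 + B)*(6 + B))
s(-10) + 145*152 = (-42 + (-10)² - 1*(-10)) + 145*152 = (-42 + 100 + 10) + 22040 = 68 + 22040 = 22108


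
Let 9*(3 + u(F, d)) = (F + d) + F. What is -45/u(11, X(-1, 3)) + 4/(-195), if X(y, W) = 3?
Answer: 78967/390 ≈ 202.48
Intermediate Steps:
u(F, d) = -3 + d/9 + 2*F/9 (u(F, d) = -3 + ((F + d) + F)/9 = -3 + (d + 2*F)/9 = -3 + (d/9 + 2*F/9) = -3 + d/9 + 2*F/9)
-45/u(11, X(-1, 3)) + 4/(-195) = -45/(-3 + (1/9)*3 + (2/9)*11) + 4/(-195) = -45/(-3 + 1/3 + 22/9) + 4*(-1/195) = -45/(-2/9) - 4/195 = -45*(-9/2) - 4/195 = 405/2 - 4/195 = 78967/390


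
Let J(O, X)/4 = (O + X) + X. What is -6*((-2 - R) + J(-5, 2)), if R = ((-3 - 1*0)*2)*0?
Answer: 36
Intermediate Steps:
J(O, X) = 4*O + 8*X (J(O, X) = 4*((O + X) + X) = 4*(O + 2*X) = 4*O + 8*X)
R = 0 (R = ((-3 + 0)*2)*0 = -3*2*0 = -6*0 = 0)
-6*((-2 - R) + J(-5, 2)) = -6*((-2 - 1*0) + (4*(-5) + 8*2)) = -6*((-2 + 0) + (-20 + 16)) = -6*(-2 - 4) = -6*(-6) = 36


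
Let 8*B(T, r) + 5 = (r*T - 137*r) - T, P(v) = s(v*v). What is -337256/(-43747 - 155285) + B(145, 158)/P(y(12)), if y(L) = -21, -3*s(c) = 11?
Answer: -39717901/1094676 ≈ -36.283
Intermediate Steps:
s(c) = -11/3 (s(c) = -⅓*11 = -11/3)
P(v) = -11/3
B(T, r) = -5/8 - 137*r/8 - T/8 + T*r/8 (B(T, r) = -5/8 + ((r*T - 137*r) - T)/8 = -5/8 + ((T*r - 137*r) - T)/8 = -5/8 + ((-137*r + T*r) - T)/8 = -5/8 + (-T - 137*r + T*r)/8 = -5/8 + (-137*r/8 - T/8 + T*r/8) = -5/8 - 137*r/8 - T/8 + T*r/8)
-337256/(-43747 - 155285) + B(145, 158)/P(y(12)) = -337256/(-43747 - 155285) + (-5/8 - 137/8*158 - ⅛*145 + (⅛)*145*158)/(-11/3) = -337256/(-199032) + (-5/8 - 10823/4 - 145/8 + 11455/4)*(-3/11) = -337256*(-1/199032) + (557/4)*(-3/11) = 42157/24879 - 1671/44 = -39717901/1094676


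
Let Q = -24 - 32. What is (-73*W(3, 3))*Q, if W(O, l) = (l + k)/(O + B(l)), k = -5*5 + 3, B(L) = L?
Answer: -38836/3 ≈ -12945.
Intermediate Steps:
k = -22 (k = -25 + 3 = -22)
W(O, l) = (-22 + l)/(O + l) (W(O, l) = (l - 22)/(O + l) = (-22 + l)/(O + l))
Q = -56
(-73*W(3, 3))*Q = -73*(-22 + 3)/(3 + 3)*(-56) = -73*(-19)/6*(-56) = -73*(-19/6)*(-56) = (1387/6)*(-56) = -38836/3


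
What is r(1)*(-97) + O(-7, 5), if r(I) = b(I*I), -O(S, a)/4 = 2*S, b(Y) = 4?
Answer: -332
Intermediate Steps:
O(S, a) = -8*S
r(I) = 4
r(1)*(-97) + O(-7, 5) = 4*(-97) - 8*(-7) = -388 + 56 = -332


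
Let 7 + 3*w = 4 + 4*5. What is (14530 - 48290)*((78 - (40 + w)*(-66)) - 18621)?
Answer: 524259040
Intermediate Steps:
w = 17/3 (w = -7/3 + (4 + 4*5)/3 = -7/3 + (4 + 20)/3 = -7/3 + (⅓)*24 = -7/3 + 8 = 17/3 ≈ 5.6667)
(14530 - 48290)*((78 - (40 + w)*(-66)) - 18621) = (14530 - 48290)*((78 - (40 + 17/3)*(-66)) - 18621) = -33760*((78 - 137*(-66)/3) - 18621) = -33760*((78 - 1*(-3014)) - 18621) = -33760*((78 + 3014) - 18621) = -33760*(3092 - 18621) = -33760*(-15529) = 524259040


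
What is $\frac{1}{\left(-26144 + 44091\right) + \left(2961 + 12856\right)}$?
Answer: $\frac{1}{33764} \approx 2.9617 \cdot 10^{-5}$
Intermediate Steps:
$\frac{1}{\left(-26144 + 44091\right) + \left(2961 + 12856\right)} = \frac{1}{17947 + 15817} = \frac{1}{33764}$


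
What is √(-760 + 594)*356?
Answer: 356*I*√166 ≈ 4586.7*I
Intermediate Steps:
√(-760 + 594)*356 = √(-166)*356 = (I*√166)*356 = 356*I*√166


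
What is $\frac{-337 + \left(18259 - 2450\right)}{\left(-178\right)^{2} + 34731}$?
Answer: $\frac{15472}{66415} \approx 0.23296$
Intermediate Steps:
$\frac{-337 + \left(18259 - 2450\right)}{\left(-178\right)^{2} + 34731} = \frac{-337 + 15809}{31684 + 34731} = \frac{15472}{66415}$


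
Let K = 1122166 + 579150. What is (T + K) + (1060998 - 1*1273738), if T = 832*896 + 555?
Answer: 2234603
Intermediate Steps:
K = 1701316
T = 746027 (T = 745472 + 555 = 746027)
(T + K) + (1060998 - 1*1273738) = (746027 + 1701316) + (1060998 - 1*1273738) = 2447343 + (1060998 - 1273738) = 2447343 - 212740 = 2234603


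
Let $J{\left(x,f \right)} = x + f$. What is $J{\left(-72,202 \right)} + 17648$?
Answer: $17778$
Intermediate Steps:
$J{\left(x,f \right)} = f + x$
$J{\left(-72,202 \right)} + 17648 = \left(202 - 72\right) + 17648 = 130 + 17648 = 17778$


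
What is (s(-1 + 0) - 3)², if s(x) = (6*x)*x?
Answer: 9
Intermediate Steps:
s(x) = 6*x²
(s(-1 + 0) - 3)² = (6*(-1 + 0)² - 3)² = (6*(-1)² - 3)² = (6*1 - 3)² = (6 - 3)² = 3² = 9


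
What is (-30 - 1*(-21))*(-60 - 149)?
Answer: 1881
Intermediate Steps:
(-30 - 1*(-21))*(-60 - 149) = (-30 + 21)*(-209) = -9*(-209) = 1881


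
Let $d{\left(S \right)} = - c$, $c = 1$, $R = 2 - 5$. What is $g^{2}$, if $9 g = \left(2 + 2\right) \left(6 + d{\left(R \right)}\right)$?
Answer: $\frac{400}{81} \approx 4.9383$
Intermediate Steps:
$R = -3$ ($R = 2 - 5 = -3$)
$d{\left(S \right)} = -1$ ($d{\left(S \right)} = \left(-1\right) 1 = -1$)
$g = \frac{20}{9}$ ($g = \frac{\left(2 + 2\right) \left(6 - 1\right)}{9} = \frac{4 \cdot 5}{9} = \frac{1}{9} \cdot 20 = \frac{20}{9} \approx 2.2222$)
$g^{2} = \left(\frac{20}{9}\right)^{2} = \frac{400}{81}$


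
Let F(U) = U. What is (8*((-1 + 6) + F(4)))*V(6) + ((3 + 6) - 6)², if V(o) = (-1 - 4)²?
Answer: 1809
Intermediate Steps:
V(o) = 25 (V(o) = (-5)² = 25)
(8*((-1 + 6) + F(4)))*V(6) + ((3 + 6) - 6)² = (8*((-1 + 6) + 4))*25 + ((3 + 6) - 6)² = (8*(5 + 4))*25 + (9 - 6)² = (8*9)*25 + 3² = 72*25 + 9 = 1800 + 9 = 1809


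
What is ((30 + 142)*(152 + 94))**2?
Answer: 1790305344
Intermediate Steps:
((30 + 142)*(152 + 94))**2 = (172*246)**2 = 42312**2 = 1790305344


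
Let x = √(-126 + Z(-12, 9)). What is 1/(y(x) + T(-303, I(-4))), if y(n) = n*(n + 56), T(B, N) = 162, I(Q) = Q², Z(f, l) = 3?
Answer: -I/(-39*I + 56*√123) ≈ 0.00010071 - 0.0016038*I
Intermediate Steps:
x = I*√123 (x = √(-126 + 3) = √(-123) = I*√123 ≈ 11.091*I)
y(n) = n*(56 + n)
1/(y(x) + T(-303, I(-4))) = 1/((I*√123)*(56 + I*√123) + 162) = 1/(I*√123*(56 + I*√123) + 162) = 1/(162 + I*√123*(56 + I*√123))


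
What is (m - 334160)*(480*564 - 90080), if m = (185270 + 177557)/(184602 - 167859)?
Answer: -1010586515493920/16743 ≈ -6.0359e+10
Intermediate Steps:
m = 362827/16743 ≈ 21.670
(m - 334160)*(480*564 - 90080) = (362827/16743 - 334160)*(480*564 - 90080) = -5594478053*(270720 - 90080)/16743 = -5594478053/16743*180640 = -1010586515493920/16743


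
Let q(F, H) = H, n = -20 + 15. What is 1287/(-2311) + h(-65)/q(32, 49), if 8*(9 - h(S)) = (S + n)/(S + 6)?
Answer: -10055189/26724404 ≈ -0.37626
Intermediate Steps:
n = -5
h(S) = 9 - (-5 + S)/(8*(6 + S)) (h(S) = 9 - (S - 5)/(8*(S + 6)) = 9 - (-5 + S)/(8*(6 + S)))
1287/(-2311) + h(-65)/q(32, 49) = 1287/(-2311) + ((437 + 71*(-65))/(8*(6 - 65)))/49 = 1287*(-1/2311) + ((⅛)*(437 - 4615)/(-59))*(1/49) = -1287/2311 + ((⅛)*(-1/59)*(-4178))*(1/49) = -1287/2311 + (2089/236)*(1/49) = -1287/2311 + 2089/11564 = -10055189/26724404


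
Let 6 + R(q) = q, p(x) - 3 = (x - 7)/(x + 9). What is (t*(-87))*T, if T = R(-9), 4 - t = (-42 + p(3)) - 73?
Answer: 151815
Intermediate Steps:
p(x) = 3 + (-7 + x)/(9 + x) (p(x) = 3 + (x - 7)/(x + 9) = 3 + (-7 + x)/(9 + x))
R(q) = -6 + q
t = 349/3 (t = 4 - ((-42 + 4*(5 + 3)/(9 + 3)) - 73) = 4 - ((-42 + 4*8/12) - 73) = 4 - ((-42 + 4*(1/12)*8) - 73) = 4 - ((-42 + 8/3) - 73) = 4 - (-118/3 - 73) = 4 - 1*(-337/3) = 4 + 337/3 = 349/3 ≈ 116.33)
T = -15 (T = -6 - 9 = -15)
(t*(-87))*T = ((349/3)*(-87))*(-15) = -10121*(-15) = 151815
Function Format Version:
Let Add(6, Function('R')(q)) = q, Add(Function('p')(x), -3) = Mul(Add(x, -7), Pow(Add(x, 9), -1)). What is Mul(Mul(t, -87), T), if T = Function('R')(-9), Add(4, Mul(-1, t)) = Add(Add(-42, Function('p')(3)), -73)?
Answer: 151815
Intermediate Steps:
Function('p')(x) = Add(3, Mul(Pow(Add(9, x), -1), Add(-7, x))) (Function('p')(x) = Add(3, Mul(Add(x, -7), Pow(Add(x, 9), -1))) = Add(3, Mul(Add(-7, x), Pow(Add(9, x), -1))) = Add(3, Mul(Pow(Add(9, x), -1), Add(-7, x))))
Function('R')(q) = Add(-6, q)
t = Rational(349, 3) (t = Add(4, Mul(-1, Add(Add(-42, Mul(4, Pow(Add(9, 3), -1), Add(5, 3))), -73))) = Add(4, Mul(-1, Add(Add(-42, Mul(4, Pow(12, -1), 8)), -73))) = Add(4, Mul(-1, Add(Add(-42, Mul(4, Rational(1, 12), 8)), -73))) = Add(4, Mul(-1, Add(Add(-42, Rational(8, 3)), -73))) = Add(4, Mul(-1, Add(Rational(-118, 3), -73))) = Add(4, Mul(-1, Rational(-337, 3))) = Add(4, Rational(337, 3)) = Rational(349, 3) ≈ 116.33)
T = -15 (T = Add(-6, -9) = -15)
Mul(Mul(t, -87), T) = Mul(Mul(Rational(349, 3), -87), -15) = Mul(-10121, -15) = 151815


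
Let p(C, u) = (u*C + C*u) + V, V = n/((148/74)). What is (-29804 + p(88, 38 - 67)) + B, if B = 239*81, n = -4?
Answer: -15551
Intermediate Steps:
V = -2 (V = -4/(148/74) = -4/(148*(1/74)) = -4/2 = -4*½ = -2)
p(C, u) = -2 + 2*C*u (p(C, u) = (u*C + C*u) - 2 = (C*u + C*u) - 2 = 2*C*u - 2 = -2 + 2*C*u)
B = 19359
(-29804 + p(88, 38 - 67)) + B = (-29804 + (-2 + 2*88*(38 - 67))) + 19359 = (-29804 + (-2 + 2*88*(-29))) + 19359 = (-29804 + (-2 - 5104)) + 19359 = (-29804 - 5106) + 19359 = -34910 + 19359 = -15551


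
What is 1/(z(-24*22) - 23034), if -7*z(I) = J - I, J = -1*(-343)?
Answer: -7/162109 ≈ -4.3181e-5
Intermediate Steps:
J = 343
z(I) = -49 + I/7 (z(I) = -(343 - I)/7 = -49 + I/7)
1/(z(-24*22) - 23034) = 1/((-49 + (-24*22)/7) - 23034) = 1/((-49 + (⅐)*(-528)) - 23034) = 1/((-49 - 528/7) - 23034) = 1/(-871/7 - 23034) = 1/(-162109/7) = -7/162109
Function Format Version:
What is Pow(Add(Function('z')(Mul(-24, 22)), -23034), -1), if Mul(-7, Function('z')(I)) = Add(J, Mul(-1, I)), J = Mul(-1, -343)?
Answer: Rational(-7, 162109) ≈ -4.3181e-5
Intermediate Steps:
J = 343
Function('z')(I) = Add(-49, Mul(Rational(1, 7), I)) (Function('z')(I) = Mul(Rational(-1, 7), Add(343, Mul(-1, I))) = Add(-49, Mul(Rational(1, 7), I)))
Pow(Add(Function('z')(Mul(-24, 22)), -23034), -1) = Pow(Add(Add(-49, Mul(Rational(1, 7), Mul(-24, 22))), -23034), -1) = Pow(Add(Add(-49, Mul(Rational(1, 7), -528)), -23034), -1) = Pow(Add(Add(-49, Rational(-528, 7)), -23034), -1) = Pow(Add(Rational(-871, 7), -23034), -1) = Pow(Rational(-162109, 7), -1) = Rational(-7, 162109)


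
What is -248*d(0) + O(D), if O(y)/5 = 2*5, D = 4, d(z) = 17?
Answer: -4166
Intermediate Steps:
O(y) = 50 (O(y) = 5*(2*5) = 5*10 = 50)
-248*d(0) + O(D) = -248*17 + 50 = -4216 + 50 = -4166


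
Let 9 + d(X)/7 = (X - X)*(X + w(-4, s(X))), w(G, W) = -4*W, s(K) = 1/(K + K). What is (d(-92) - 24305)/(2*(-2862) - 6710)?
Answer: 12184/6217 ≈ 1.9598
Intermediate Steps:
s(K) = 1/(2*K)
d(X) = -63 (d(X) = -63 + 7*((X - X)*(X - 2/X)) = -63 + 7*(0*(X - 2/X)) = -63 + 7*0 = -63 + 0 = -63)
(d(-92) - 24305)/(2*(-2862) - 6710) = (-63 - 24305)/(2*(-2862) - 6710) = -24368/(-5724 - 6710) = -24368/(-12434) = -24368*(-1/12434) = 12184/6217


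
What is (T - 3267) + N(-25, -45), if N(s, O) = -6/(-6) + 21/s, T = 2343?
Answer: -23096/25 ≈ -923.84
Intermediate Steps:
N(s, O) = 1 + 21/s (N(s, O) = -6*(-⅙) + 21/s = 1 + 21/s)
(T - 3267) + N(-25, -45) = (2343 - 3267) + (21 - 25)/(-25) = -924 - 1/25*(-4) = -924 + 4/25 = -23096/25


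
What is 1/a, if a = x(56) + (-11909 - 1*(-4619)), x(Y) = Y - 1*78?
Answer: -1/7312 ≈ -0.00013676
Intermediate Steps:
x(Y) = -78 + Y (x(Y) = Y - 78 = -78 + Y)
a = -7312 (a = (-78 + 56) + (-11909 - 1*(-4619)) = -22 + (-11909 + 4619) = -22 - 7290 = -7312)
1/a = 1/(-7312) = -1/7312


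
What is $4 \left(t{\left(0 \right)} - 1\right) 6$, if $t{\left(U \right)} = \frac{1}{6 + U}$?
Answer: $-20$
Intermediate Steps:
$4 \left(t{\left(0 \right)} - 1\right) 6 = 4 \left(\frac{1}{6 + 0} - 1\right) 6 = 4 \left(\frac{1}{6} - 1\right) 6 = 4 \left(- \frac{5}{6}\right) 6 = \left(- \frac{10}{3}\right) 6 = -20$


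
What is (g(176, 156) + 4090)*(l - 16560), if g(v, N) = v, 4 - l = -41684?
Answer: 107196048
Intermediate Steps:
l = 41688 (l = 4 - 1*(-41684) = 4 + 41684 = 41688)
(g(176, 156) + 4090)*(l - 16560) = (176 + 4090)*(41688 - 16560) = 4266*25128 = 107196048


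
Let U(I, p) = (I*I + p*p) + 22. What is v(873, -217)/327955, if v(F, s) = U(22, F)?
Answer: 152527/65591 ≈ 2.3254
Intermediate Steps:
U(I, p) = 22 + I² + p² (U(I, p) = (I² + p²) + 22 = 22 + I² + p²)
v(F, s) = 506 + F² (v(F, s) = 22 + 22² + F² = 22 + 484 + F² = 506 + F²)
v(873, -217)/327955 = (506 + 873²)/327955 = (506 + 762129)*(1/327955) = 762635*(1/327955) = 152527/65591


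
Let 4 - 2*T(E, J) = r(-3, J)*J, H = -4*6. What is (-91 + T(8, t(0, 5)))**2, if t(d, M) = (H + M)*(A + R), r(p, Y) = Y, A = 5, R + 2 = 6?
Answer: 865477561/4 ≈ 2.1637e+8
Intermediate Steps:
R = 4 (R = -2 + 6 = 4)
H = -24
t(d, M) = -216 + 9*M (t(d, M) = (-24 + M)*(5 + 4) = (-24 + M)*9 = -216 + 9*M)
T(E, J) = 2 - J**2/2 (T(E, J) = 2 - J*J/2 = 2 - J**2/2)
(-91 + T(8, t(0, 5)))**2 = (-91 + (2 - (-216 + 9*5)**2/2))**2 = (-91 + (2 - (-216 + 45)**2/2))**2 = (-91 + (2 - 1/2*(-171)**2))**2 = (-91 + (2 - 1/2*29241))**2 = (-91 + (2 - 29241/2))**2 = (-91 - 29237/2)**2 = (-29419/2)**2 = 865477561/4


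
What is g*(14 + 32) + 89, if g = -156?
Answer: -7087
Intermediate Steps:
g*(14 + 32) + 89 = -156*(14 + 32) + 89 = -156*46 + 89 = -7176 + 89 = -7087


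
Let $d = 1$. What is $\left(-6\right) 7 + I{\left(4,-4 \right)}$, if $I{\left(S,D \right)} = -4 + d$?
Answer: $-45$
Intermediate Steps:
$I{\left(S,D \right)} = -3$ ($I{\left(S,D \right)} = -4 + 1 = -3$)
$\left(-6\right) 7 + I{\left(4,-4 \right)} = \left(-6\right) 7 - 3 = -42 - 3 = -45$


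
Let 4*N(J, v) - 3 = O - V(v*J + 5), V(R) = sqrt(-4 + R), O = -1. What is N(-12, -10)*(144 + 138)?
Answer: -1269/2 ≈ -634.50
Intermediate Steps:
N(J, v) = 1/2 - sqrt(1 + J*v)/4 (N(J, v) = 3/4 + (-1 - sqrt(-4 + (v*J + 5)))/4 = 3/4 + (-1 - sqrt(-4 + (J*v + 5)))/4 = 3/4 + (-1 - sqrt(-4 + (5 + J*v)))/4 = 3/4 + (-1 - sqrt(1 + J*v))/4 = 3/4 + (-1/4 - sqrt(1 + J*v)/4) = 1/2 - sqrt(1 + J*v)/4)
N(-12, -10)*(144 + 138) = (1/2 - sqrt(1 - 12*(-10))/4)*(144 + 138) = (1/2 - sqrt(1 + 120)/4)*282 = (1/2 - sqrt(121)/4)*282 = (1/2 - 1/4*11)*282 = (1/2 - 11/4)*282 = -9/4*282 = -1269/2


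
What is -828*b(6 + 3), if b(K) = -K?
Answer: 7452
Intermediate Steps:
-828*b(6 + 3) = -(-828)*(6 + 3) = -(-828)*9 = -828*(-9) = 7452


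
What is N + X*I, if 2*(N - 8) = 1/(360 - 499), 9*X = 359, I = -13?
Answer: -1277419/2502 ≈ -510.56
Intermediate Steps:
X = 359/9 (X = (⅑)*359 = 359/9 ≈ 39.889)
N = 2223/278 (N = 8 + 1/(2*(360 - 499)) = 8 + (½)/(-139) = 8 + (½)*(-1/139) = 8 - 1/278 = 2223/278 ≈ 7.9964)
N + X*I = 2223/278 + (359/9)*(-13) = 2223/278 - 4667/9 = -1277419/2502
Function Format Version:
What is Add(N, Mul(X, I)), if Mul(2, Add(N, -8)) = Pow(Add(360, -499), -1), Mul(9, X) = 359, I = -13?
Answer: Rational(-1277419, 2502) ≈ -510.56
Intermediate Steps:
X = Rational(359, 9) (X = Mul(Rational(1, 9), 359) = Rational(359, 9) ≈ 39.889)
N = Rational(2223, 278) (N = Add(8, Mul(Rational(1, 2), Pow(Add(360, -499), -1))) = Add(8, Mul(Rational(1, 2), Pow(-139, -1))) = Add(8, Mul(Rational(1, 2), Rational(-1, 139))) = Add(8, Rational(-1, 278)) = Rational(2223, 278) ≈ 7.9964)
Add(N, Mul(X, I)) = Add(Rational(2223, 278), Mul(Rational(359, 9), -13)) = Add(Rational(2223, 278), Rational(-4667, 9)) = Rational(-1277419, 2502)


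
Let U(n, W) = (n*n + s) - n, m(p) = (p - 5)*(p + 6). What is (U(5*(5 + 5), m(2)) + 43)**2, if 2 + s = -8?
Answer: 6165289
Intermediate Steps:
s = -10 (s = -2 - 8 = -10)
m(p) = (-5 + p)*(6 + p)
U(n, W) = -10 + n**2 - n (U(n, W) = (n*n - 10) - n = (n**2 - 10) - n = (-10 + n**2) - n = -10 + n**2 - n)
(U(5*(5 + 5), m(2)) + 43)**2 = ((-10 + (5*(5 + 5))**2 - 5*(5 + 5)) + 43)**2 = ((-10 + (5*10)**2 - 5*10) + 43)**2 = ((-10 + 50**2 - 1*50) + 43)**2 = ((-10 + 2500 - 50) + 43)**2 = (2440 + 43)**2 = 2483**2 = 6165289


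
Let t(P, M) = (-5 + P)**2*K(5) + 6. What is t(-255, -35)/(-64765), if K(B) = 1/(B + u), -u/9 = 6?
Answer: 67306/3173485 ≈ 0.021209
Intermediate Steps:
u = -54 (u = -9*6 = -54)
K(B) = 1/(-54 + B) (K(B) = 1/(B - 54) = 1/(-54 + B))
t(P, M) = 6 - (-5 + P)**2/49 (t(P, M) = (-5 + P)**2/(-54 + 5) + 6 = (-5 + P)**2/(-49) + 6 = (-5 + P)**2*(-1/49) + 6 = -(-5 + P)**2/49 + 6 = 6 - (-5 + P)**2/49)
t(-255, -35)/(-64765) = (6 - (-5 - 255)**2/49)/(-64765) = (6 - 1/49*(-260)**2)*(-1/64765) = (6 - 1/49*67600)*(-1/64765) = (6 - 67600/49)*(-1/64765) = -67306/49*(-1/64765) = 67306/3173485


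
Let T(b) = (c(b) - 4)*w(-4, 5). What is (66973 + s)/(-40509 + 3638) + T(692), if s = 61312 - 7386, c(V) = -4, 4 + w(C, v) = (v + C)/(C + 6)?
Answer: 911489/36871 ≈ 24.721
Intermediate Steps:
w(C, v) = -4 + (C + v)/(6 + C) (w(C, v) = -4 + (v + C)/(C + 6) = -4 + (C + v)/(6 + C))
s = 53926
T(b) = 28 (T(b) = (-4 - 4)*((-24 + 5 - 3*(-4))/(6 - 4)) = -8*(-24 + 5 + 12)/2 = -4*(-7) = -8*(-7/2) = 28)
(66973 + s)/(-40509 + 3638) + T(692) = (66973 + 53926)/(-40509 + 3638) + 28 = 120899/(-36871) + 28 = 120899*(-1/36871) + 28 = -120899/36871 + 28 = 911489/36871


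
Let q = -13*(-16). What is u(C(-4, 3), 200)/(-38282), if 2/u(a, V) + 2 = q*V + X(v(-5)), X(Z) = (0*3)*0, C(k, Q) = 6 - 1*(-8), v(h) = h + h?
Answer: -1/796227318 ≈ -1.2559e-9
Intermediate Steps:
v(h) = 2*h
C(k, Q) = 14 (C(k, Q) = 6 + 8 = 14)
X(Z) = 0 (X(Z) = 0*0 = 0)
q = 208
u(a, V) = 2/(-2 + 208*V) (u(a, V) = 2/(-2 + (208*V + 0)) = 2/(-2 + 208*V))
u(C(-4, 3), 200)/(-38282) = 1/((-1 + 104*200)*(-38282)) = -1/38282/(-1 + 20800) = -1/38282/20799 = (1/20799)*(-1/38282) = -1/796227318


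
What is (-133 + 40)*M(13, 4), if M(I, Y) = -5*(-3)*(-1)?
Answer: 1395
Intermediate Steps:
M(I, Y) = -15 (M(I, Y) = 15*(-1) = -15)
(-133 + 40)*M(13, 4) = (-133 + 40)*(-15) = -93*(-15) = 1395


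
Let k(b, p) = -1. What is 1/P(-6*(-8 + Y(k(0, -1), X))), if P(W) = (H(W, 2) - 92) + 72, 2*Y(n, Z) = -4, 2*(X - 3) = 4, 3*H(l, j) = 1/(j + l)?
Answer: -186/3719 ≈ -0.050013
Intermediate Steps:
H(l, j) = 1/(3*(j + l))
X = 5 (X = 3 + (½)*4 = 3 + 2 = 5)
Y(n, Z) = -2 (Y(n, Z) = (½)*(-4) = -2)
P(W) = -20 + 1/(3*(2 + W)) (P(W) = (1/(3*(2 + W)) - 92) + 72 = (-92 + 1/(3*(2 + W))) + 72 = -20 + 1/(3*(2 + W)))
1/P(-6*(-8 + Y(k(0, -1), X))) = 1/((-119 - (-360)*(-8 - 2))/(3*(2 - 6*(-8 - 2)))) = 1/((-119 - (-360)*(-10))/(3*(2 - 6*(-10)))) = 1/((-119 - 60*60)/(3*(2 + 60))) = 1/((⅓)*(-119 - 3600)/62) = 1/((⅓)*(1/62)*(-3719)) = 1/(-3719/186) = -186/3719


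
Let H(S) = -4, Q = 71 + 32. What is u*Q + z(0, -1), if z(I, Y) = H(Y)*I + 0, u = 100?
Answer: 10300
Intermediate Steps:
Q = 103
z(I, Y) = -4*I (z(I, Y) = -4*I + 0 = -4*I)
u*Q + z(0, -1) = 100*103 - 4*0 = 10300 + 0 = 10300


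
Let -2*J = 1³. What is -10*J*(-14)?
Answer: -70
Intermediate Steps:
J = -½ (J = -½*1³ = -½*1 = -½ ≈ -0.50000)
-10*J*(-14) = -10*(-½)*(-14) = 5*(-14) = -70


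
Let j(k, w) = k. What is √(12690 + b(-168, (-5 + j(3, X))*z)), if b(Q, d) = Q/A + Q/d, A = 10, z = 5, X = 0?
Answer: 3*√1410 ≈ 112.65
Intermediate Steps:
b(Q, d) = Q/10 + Q/d
√(12690 + b(-168, (-5 + j(3, X))*z)) = √(12690 + ((⅒)*(-168) - 168*1/(5*(-5 + 3)))) = √(12690 + (-84/5 - 168/((-2*5)))) = √(12690 + (-84/5 - 168/(-10))) = √(12690 + (-84/5 - 168*(-⅒))) = √(12690 + (-84/5 + 84/5)) = √(12690 + 0) = √12690 = 3*√1410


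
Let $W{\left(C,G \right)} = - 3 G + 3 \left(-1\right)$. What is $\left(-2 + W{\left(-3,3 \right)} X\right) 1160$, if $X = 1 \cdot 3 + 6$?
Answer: $-127600$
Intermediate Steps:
$W{\left(C,G \right)} = -3 - 3 G$ ($W{\left(C,G \right)} = - 3 G - 3 = -3 - 3 G$)
$X = 9$ ($X = 3 + 6 = 9$)
$\left(-2 + W{\left(-3,3 \right)} X\right) 1160 = \left(-2 + \left(-3 - 9\right) 9\right) 1160 = \left(-2 - 108\right) 1160 = \left(-110\right) 1160 = -127600$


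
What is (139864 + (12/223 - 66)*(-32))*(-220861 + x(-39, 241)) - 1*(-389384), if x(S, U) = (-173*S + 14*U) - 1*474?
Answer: -6687004167864/223 ≈ -2.9987e+10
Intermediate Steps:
x(S, U) = -474 - 173*S + 14*U (x(S, U) = (-173*S + 14*U) - 474 = -474 - 173*S + 14*U)
(139864 + (12/223 - 66)*(-32))*(-220861 + x(-39, 241)) - 1*(-389384) = (139864 + (12/223 - 66)*(-32))*(-220861 + (-474 - 173*(-39) + 14*241)) - 1*(-389384) = (139864 + (12*(1/223) - 66)*(-32))*(-220861 + (-474 + 6747 + 3374)) + 389384 = (139864 + (12/223 - 66)*(-32))*(-220861 + 9647) + 389384 = (139864 - 14706/223*(-32))*(-211214) + 389384 = (139864 + 470592/223)*(-211214) + 389384 = (31660264/223)*(-211214) + 389384 = -6687091000496/223 + 389384 = -6687004167864/223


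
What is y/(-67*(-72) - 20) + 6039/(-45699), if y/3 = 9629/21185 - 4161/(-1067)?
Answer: -53524199012967/413543631591035 ≈ -0.12943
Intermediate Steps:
y = 295274784/22604395 (y = 3*(9629/21185 - 4161/(-1067)) = 3*(9629*(1/21185) - 4161*(-1/1067)) = 3*(9629/21185 + 4161/1067) = 3*(98424928/22604395) = 295274784/22604395 ≈ 13.063)
y/(-67*(-72) - 20) + 6039/(-45699) = 295274784/(22604395*(-67*(-72) - 20)) + 6039/(-45699) = 295274784/(22604395*(4824 - 20)) + 6039*(-1/45699) = (295274784/22604395)/4804 - 2013/15233 = (295274784/22604395)*(1/4804) - 2013/15233 = 73818696/27147878395 - 2013/15233 = -53524199012967/413543631591035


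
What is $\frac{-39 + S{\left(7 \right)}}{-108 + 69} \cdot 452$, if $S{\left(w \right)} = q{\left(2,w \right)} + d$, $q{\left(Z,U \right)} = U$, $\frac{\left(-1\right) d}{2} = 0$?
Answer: $\frac{14464}{39} \approx 370.87$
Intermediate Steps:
$d = 0$ ($d = \left(-2\right) 0 = 0$)
$S{\left(w \right)} = w$ ($S{\left(w \right)} = w + 0 = w$)
$\frac{-39 + S{\left(7 \right)}}{-108 + 69} \cdot 452 = \frac{-39 + 7}{-108 + 69} \cdot 452 = - \frac{32}{-39} \cdot 452 = \left(-32\right) \left(- \frac{1}{39}\right) 452 = \frac{32}{39} \cdot 452 = \frac{14464}{39}$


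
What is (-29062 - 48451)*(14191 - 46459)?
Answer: 2501189484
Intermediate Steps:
(-29062 - 48451)*(14191 - 46459) = -77513*(-32268) = 2501189484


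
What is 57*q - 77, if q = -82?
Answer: -4751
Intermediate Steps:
57*q - 77 = 57*(-82) - 77 = -4674 - 77 = -4751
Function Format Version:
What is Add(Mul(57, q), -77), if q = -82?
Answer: -4751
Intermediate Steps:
Add(Mul(57, q), -77) = Add(Mul(57, -82), -77) = Add(-4674, -77) = -4751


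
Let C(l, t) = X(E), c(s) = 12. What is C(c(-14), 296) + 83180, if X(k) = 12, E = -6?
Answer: 83192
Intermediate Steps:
C(l, t) = 12
C(c(-14), 296) + 83180 = 12 + 83180 = 83192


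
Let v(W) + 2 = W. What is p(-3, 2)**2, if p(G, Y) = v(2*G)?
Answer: 64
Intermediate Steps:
v(W) = -2 + W
p(G, Y) = -2 + 2*G
p(-3, 2)**2 = (-2 + 2*(-3))**2 = (-2 - 6)**2 = (-8)**2 = 64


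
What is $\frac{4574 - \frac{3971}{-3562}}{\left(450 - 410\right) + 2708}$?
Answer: $\frac{16296559}{9788376} \approx 1.6649$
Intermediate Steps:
$\frac{4574 - \frac{3971}{-3562}}{\left(450 - 410\right) + 2708} = \frac{4574 - - \frac{3971}{3562}}{\left(450 - 410\right) + 2708} = \frac{4574 + \frac{3971}{3562}}{40 + 2708} = \frac{16296559}{3562 \cdot 2748} = \frac{16296559}{3562} \cdot \frac{1}{2748} = \frac{16296559}{9788376}$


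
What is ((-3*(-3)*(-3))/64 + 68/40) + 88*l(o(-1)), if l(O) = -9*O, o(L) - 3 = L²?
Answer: -1013351/320 ≈ -3166.7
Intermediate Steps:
o(L) = 3 + L²
((-3*(-3)*(-3))/64 + 68/40) + 88*l(o(-1)) = ((-3*(-3)*(-3))/64 + 68/40) + 88*(-9*(3 + (-1)²)) = ((9*(-3))*(1/64) + 68*(1/40)) + 88*(-9*(3 + 1)) = (-27*1/64 + 17/10) + 88*(-9*4) = (-27/64 + 17/10) + 88*(-36) = 409/320 - 3168 = -1013351/320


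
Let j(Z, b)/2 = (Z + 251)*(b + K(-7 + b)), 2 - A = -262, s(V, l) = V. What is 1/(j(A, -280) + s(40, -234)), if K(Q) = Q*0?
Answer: -1/288360 ≈ -3.4679e-6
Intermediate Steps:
A = 264 (A = 2 - 1*(-262) = 2 + 262 = 264)
K(Q) = 0
j(Z, b) = 2*b*(251 + Z) (j(Z, b) = 2*((Z + 251)*(b + 0)) = 2*((251 + Z)*b) = 2*(b*(251 + Z)) = 2*b*(251 + Z))
1/(j(A, -280) + s(40, -234)) = 1/(2*(-280)*(251 + 264) + 40) = 1/(2*(-280)*515 + 40) = 1/(-288400 + 40) = 1/(-288360) = -1/288360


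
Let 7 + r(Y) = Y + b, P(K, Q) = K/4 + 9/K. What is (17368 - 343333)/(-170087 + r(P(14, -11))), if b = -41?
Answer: 760585/396972 ≈ 1.9160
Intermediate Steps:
P(K, Q) = 9/K + K/4 (P(K, Q) = K*(¼) + 9/K = K/4 + 9/K = 9/K + K/4)
r(Y) = -48 + Y (r(Y) = -7 + (Y - 41) = -7 + (-41 + Y) = -48 + Y)
(17368 - 343333)/(-170087 + r(P(14, -11))) = (17368 - 343333)/(-170087 + (-48 + (9/14 + (¼)*14))) = -325965/(-170087 + (-48 + (9*(1/14) + 7/2))) = -325965/(-170087 + (-48 + (9/14 + 7/2))) = -325965/(-170087 + (-48 + 29/7)) = -325965/(-170087 - 307/7) = -325965/(-1190916/7) = -325965*(-7/1190916) = 760585/396972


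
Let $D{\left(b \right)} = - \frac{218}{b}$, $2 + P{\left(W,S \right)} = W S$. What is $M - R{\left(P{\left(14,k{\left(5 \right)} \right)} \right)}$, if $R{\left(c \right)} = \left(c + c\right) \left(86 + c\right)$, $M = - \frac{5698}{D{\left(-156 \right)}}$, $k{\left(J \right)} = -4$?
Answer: $- \frac{90412}{109} \approx -829.47$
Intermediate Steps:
$P{\left(W,S \right)} = -2 + S W$ ($P{\left(W,S \right)} = -2 + W S = -2 + S W$)
$M = - \frac{444444}{109}$ ($M = - \frac{5698}{\left(-218\right) \frac{1}{-156}} = - \frac{5698}{\left(-218\right) \left(- \frac{1}{156}\right)} = - \frac{5698}{\frac{109}{78}} = \left(-5698\right) \frac{78}{109} = - \frac{444444}{109} \approx -4077.5$)
$R{\left(c \right)} = 2 c \left(86 + c\right)$
$M - R{\left(P{\left(14,k{\left(5 \right)} \right)} \right)} = - \frac{444444}{109} - 2 \left(-2 - 56\right) \left(86 - 58\right) = - \frac{444444}{109} - 2 \left(-58\right) \left(86 - 58\right) = - \frac{444444}{109} - 2 \left(-58\right) 28 = - \frac{444444}{109} - -3248 = - \frac{444444}{109} + 3248 = - \frac{90412}{109}$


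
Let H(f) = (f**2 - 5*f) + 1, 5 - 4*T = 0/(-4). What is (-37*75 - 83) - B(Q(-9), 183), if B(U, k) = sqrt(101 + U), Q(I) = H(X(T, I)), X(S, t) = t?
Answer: -2858 - 2*sqrt(57) ≈ -2873.1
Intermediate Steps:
T = 5/4 (T = 5/4 - 0/(-4) = 5/4 - 0*(-1)/4 = 5/4 - 1/4*0 = 5/4 + 0 = 5/4 ≈ 1.2500)
H(f) = 1 + f**2 - 5*f
Q(I) = 1 + I**2 - 5*I
(-37*75 - 83) - B(Q(-9), 183) = (-37*75 - 83) - sqrt(101 + (1 + (-9)**2 - 5*(-9))) = (-2775 - 83) - sqrt(101 + (1 + 81 + 45)) = -2858 - sqrt(101 + 127) = -2858 - sqrt(228) = -2858 - 2*sqrt(57)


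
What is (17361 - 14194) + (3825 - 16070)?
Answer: -9078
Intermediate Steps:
(17361 - 14194) + (3825 - 16070) = 3167 - 12245 = -9078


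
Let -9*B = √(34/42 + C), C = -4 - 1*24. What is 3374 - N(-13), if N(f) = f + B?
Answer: 3387 + I*√11991/189 ≈ 3387.0 + 0.57938*I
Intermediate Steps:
C = -28 (C = -4 - 24 = -28)
B = -I*√11991/189 (B = -√(34/42 - 28)/9 = -√(34*(1/42) - 28)/9 = -√(17/21 - 28)/9 = -I*√11991/189 ≈ -0.57938*I)
N(f) = f - I*√11991/189
3374 - N(-13) = 3374 - (-13 - I*√11991/189) = 3374 + (13 + I*√11991/189) = 3387 + I*√11991/189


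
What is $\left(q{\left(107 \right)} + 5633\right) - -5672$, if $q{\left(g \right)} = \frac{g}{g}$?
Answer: $11306$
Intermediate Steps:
$q{\left(g \right)} = 1$
$\left(q{\left(107 \right)} + 5633\right) - -5672 = \left(1 + 5633\right) - -5672 = 5634 + \left(-9883 + 15555\right) = 5634 + 5672 = 11306$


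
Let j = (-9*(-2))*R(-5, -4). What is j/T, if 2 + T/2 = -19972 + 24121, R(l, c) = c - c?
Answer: 0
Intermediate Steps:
R(l, c) = 0
j = 0 (j = -9*(-2)*0 = 18*0 = 0)
T = 8294 (T = -4 + 2*(-19972 + 24121) = -4 + 2*4149 = -4 + 8298 = 8294)
j/T = 0/8294 = 0*(1/8294) = 0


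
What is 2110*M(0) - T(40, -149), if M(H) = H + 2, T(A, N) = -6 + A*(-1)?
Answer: 4266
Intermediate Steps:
T(A, N) = -6 - A
M(H) = 2 + H
2110*M(0) - T(40, -149) = 2110*(2 + 0) - (-6 - 1*40) = 2110*2 - (-6 - 40) = 4220 - 1*(-46) = 4220 + 46 = 4266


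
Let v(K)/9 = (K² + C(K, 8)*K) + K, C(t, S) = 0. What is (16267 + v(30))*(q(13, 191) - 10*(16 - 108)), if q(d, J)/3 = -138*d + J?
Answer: -95813293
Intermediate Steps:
q(d, J) = -414*d + 3*J (q(d, J) = 3*(-138*d + J) = 3*(J - 138*d) = -414*d + 3*J)
v(K) = 9*K + 9*K² (v(K) = 9*((K² + 0*K) + K) = 9*((K² + 0) + K) = 9*(K² + K) = 9*(K + K²) = 9*K + 9*K²)
(16267 + v(30))*(q(13, 191) - 10*(16 - 108)) = (16267 + 9*30*(1 + 30))*((-414*13 + 3*191) - 10*(16 - 108)) = (16267 + 9*30*31)*((-5382 + 573) - 10*(-92)) = (16267 + 8370)*(-4809 + 920) = 24637*(-3889) = -95813293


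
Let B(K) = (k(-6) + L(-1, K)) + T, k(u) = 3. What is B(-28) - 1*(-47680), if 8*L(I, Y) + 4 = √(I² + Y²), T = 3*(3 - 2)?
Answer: 95371/2 + √785/8 ≈ 47689.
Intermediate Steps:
T = 3 (T = 3*1 = 3)
L(I, Y) = -½ + √(I² + Y²)/8
B(K) = 11/2 + √(1 + K²)/8 (B(K) = (3 + (-½ + √((-1)² + K²)/8)) + 3 = (3 + (-½ + √(1 + K²)/8)) + 3 = (5/2 + √(1 + K²)/8) + 3 = 11/2 + √(1 + K²)/8)
B(-28) - 1*(-47680) = (11/2 + √(1 + (-28)²)/8) - 1*(-47680) = (11/2 + √(1 + 784)/8) + 47680 = (11/2 + √785/8) + 47680 = 95371/2 + √785/8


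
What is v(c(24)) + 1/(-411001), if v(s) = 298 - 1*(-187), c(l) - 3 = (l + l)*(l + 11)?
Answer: 199335484/411001 ≈ 485.00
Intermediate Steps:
c(l) = 3 + 2*l*(11 + l) (c(l) = 3 + (l + l)*(l + 11) = 3 + (2*l)*(11 + l) = 3 + 2*l*(11 + l))
v(s) = 485 (v(s) = 298 + 187 = 485)
v(c(24)) + 1/(-411001) = 485 + 1/(-411001) = 485 - 1/411001 = 199335484/411001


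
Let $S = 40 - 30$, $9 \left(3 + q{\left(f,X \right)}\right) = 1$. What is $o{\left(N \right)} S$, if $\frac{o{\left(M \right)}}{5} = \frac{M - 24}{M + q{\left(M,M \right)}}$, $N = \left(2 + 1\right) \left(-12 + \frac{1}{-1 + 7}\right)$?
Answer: $\frac{53550}{691} \approx 77.496$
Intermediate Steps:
$q{\left(f,X \right)} = - \frac{26}{9}$ ($q{\left(f,X \right)} = -3 + \frac{1}{9} \cdot 1 = -3 + \frac{1}{9} = - \frac{26}{9}$)
$S = 10$
$N = - \frac{71}{2}$ ($N = 3 \left(-12 + \frac{1}{6}\right) = 3 \left(- \frac{71}{6}\right) = - \frac{71}{2} \approx -35.5$)
$o{\left(M \right)} = \frac{5 \left(-24 + M\right)}{- \frac{26}{9} + M}$ ($o{\left(M \right)} = 5 \frac{M - 24}{M - \frac{26}{9}} = 5 \frac{-24 + M}{- \frac{26}{9} + M} = \frac{5 \left(-24 + M\right)}{- \frac{26}{9} + M}$)
$o{\left(N \right)} S = \frac{45 \left(-24 - \frac{71}{2}\right)}{-26 + 9 \left(- \frac{71}{2}\right)} 10 = 45 \frac{1}{-26 - \frac{639}{2}} \left(- \frac{119}{2}\right) 10 = 45 \frac{1}{- \frac{691}{2}} \left(- \frac{119}{2}\right) 10 = 45 \left(- \frac{2}{691}\right) \left(- \frac{119}{2}\right) 10 = \frac{5355}{691} \cdot 10 = \frac{53550}{691}$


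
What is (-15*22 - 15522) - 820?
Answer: -16672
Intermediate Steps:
(-15*22 - 15522) - 820 = (-330 - 15522) - 820 = -15852 - 820 = -16672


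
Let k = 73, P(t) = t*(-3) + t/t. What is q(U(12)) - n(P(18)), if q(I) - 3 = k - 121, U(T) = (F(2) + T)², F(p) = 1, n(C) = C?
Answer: 8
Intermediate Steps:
P(t) = 1 - 3*t (P(t) = -3*t + 1 = 1 - 3*t)
U(T) = (1 + T)²
q(I) = -45 (q(I) = 3 + (73 - 121) = 3 - 48 = -45)
q(U(12)) - n(P(18)) = -45 - (1 - 3*18) = -45 - (1 - 54) = -45 - 1*(-53) = -45 + 53 = 8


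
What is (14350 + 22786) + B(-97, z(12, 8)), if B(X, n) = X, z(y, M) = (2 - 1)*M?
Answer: 37039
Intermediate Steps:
z(y, M) = M (z(y, M) = 1*M = M)
(14350 + 22786) + B(-97, z(12, 8)) = (14350 + 22786) - 97 = 37136 - 97 = 37039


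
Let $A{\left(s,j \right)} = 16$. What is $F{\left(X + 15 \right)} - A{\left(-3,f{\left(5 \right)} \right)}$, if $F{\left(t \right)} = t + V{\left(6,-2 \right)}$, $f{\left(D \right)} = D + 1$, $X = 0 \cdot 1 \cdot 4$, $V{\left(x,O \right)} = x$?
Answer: $5$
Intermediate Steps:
$X = 0$ ($X = 0 \cdot 4 = 0$)
$f{\left(D \right)} = 1 + D$
$F{\left(t \right)} = 6 + t$ ($F{\left(t \right)} = t + 6 = 6 + t$)
$F{\left(X + 15 \right)} - A{\left(-3,f{\left(5 \right)} \right)} = \left(6 + \left(0 + 15\right)\right) - 16 = \left(6 + 15\right) - 16 = 21 - 16 = 5$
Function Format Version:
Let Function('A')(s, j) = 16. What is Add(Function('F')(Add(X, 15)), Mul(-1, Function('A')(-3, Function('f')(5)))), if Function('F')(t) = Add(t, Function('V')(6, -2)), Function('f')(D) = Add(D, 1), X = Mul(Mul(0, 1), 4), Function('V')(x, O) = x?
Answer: 5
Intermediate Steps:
X = 0 (X = Mul(0, 4) = 0)
Function('f')(D) = Add(1, D)
Function('F')(t) = Add(6, t) (Function('F')(t) = Add(t, 6) = Add(6, t))
Add(Function('F')(Add(X, 15)), Mul(-1, Function('A')(-3, Function('f')(5)))) = Add(Add(6, Add(0, 15)), Mul(-1, 16)) = Add(Add(6, 15), -16) = Add(21, -16) = 5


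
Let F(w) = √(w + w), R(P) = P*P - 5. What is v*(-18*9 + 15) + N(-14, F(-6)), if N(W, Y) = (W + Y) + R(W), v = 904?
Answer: -132711 + 2*I*√3 ≈ -1.3271e+5 + 3.4641*I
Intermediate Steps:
R(P) = -5 + P² (R(P) = P² - 5 = -5 + P²)
F(w) = √2*√w (F(w) = √(2*w) = √2*√w)
N(W, Y) = -5 + W + Y + W² (N(W, Y) = (W + Y) + (-5 + W²) = -5 + W + Y + W²)
v*(-18*9 + 15) + N(-14, F(-6)) = 904*(-18*9 + 15) + (-5 - 14 + √2*√(-6) + (-14)²) = 904*(-162 + 15) + (-5 - 14 + √2*(I*√6) + 196) = 904*(-147) + (-5 - 14 + 2*I*√3 + 196) = -132888 + (177 + 2*I*√3) = -132711 + 2*I*√3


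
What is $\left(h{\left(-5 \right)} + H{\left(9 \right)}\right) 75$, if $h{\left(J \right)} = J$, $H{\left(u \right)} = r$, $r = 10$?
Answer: $375$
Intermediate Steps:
$H{\left(u \right)} = 10$
$\left(h{\left(-5 \right)} + H{\left(9 \right)}\right) 75 = \left(-5 + 10\right) 75 = 5 \cdot 75 = 375$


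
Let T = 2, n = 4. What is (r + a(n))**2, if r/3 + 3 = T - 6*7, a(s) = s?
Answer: 15625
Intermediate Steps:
r = -129 (r = -9 + 3*(2 - 6*7) = -9 + 3*(2 - 42) = -9 + 3*(-40) = -9 - 120 = -129)
(r + a(n))**2 = (-129 + 4)**2 = (-125)**2 = 15625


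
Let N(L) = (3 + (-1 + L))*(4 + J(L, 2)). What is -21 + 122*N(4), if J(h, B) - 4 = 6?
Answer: 10227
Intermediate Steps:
J(h, B) = 10 (J(h, B) = 4 + 6 = 10)
N(L) = 28 + 14*L (N(L) = (3 + (-1 + L))*(4 + 10) = (2 + L)*14 = 28 + 14*L)
-21 + 122*N(4) = -21 + 122*(28 + 14*4) = -21 + 122*(28 + 56) = -21 + 122*84 = -21 + 10248 = 10227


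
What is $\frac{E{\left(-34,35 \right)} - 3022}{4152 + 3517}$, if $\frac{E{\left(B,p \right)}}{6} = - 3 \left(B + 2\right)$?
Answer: $- \frac{2446}{7669} \approx -0.31895$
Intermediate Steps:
$E{\left(B,p \right)} = -36 - 18 B$ ($E{\left(B,p \right)} = 6 \left(- 3 \left(B + 2\right)\right) = 6 \left(- 3 \left(2 + B\right)\right) = 6 \left(-6 - 3 B\right) = -36 - 18 B$)
$\frac{E{\left(-34,35 \right)} - 3022}{4152 + 3517} = \frac{\left(-36 - -612\right) - 3022}{4152 + 3517} = \frac{\left(-36 + 612\right) - 3022}{7669} = \left(576 - 3022\right) \frac{1}{7669} = \left(-2446\right) \frac{1}{7669} = - \frac{2446}{7669}$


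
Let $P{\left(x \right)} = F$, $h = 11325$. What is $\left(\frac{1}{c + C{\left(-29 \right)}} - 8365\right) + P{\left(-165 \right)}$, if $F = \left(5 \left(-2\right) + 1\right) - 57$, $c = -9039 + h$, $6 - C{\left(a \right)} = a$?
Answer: $- \frac{19568350}{2321} \approx -8431.0$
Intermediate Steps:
$C{\left(a \right)} = 6 - a$
$c = 2286$ ($c = -9039 + 11325 = 2286$)
$F = -66$ ($F = \left(-10 + 1\right) - 57 = -9 - 57 = -66$)
$P{\left(x \right)} = -66$
$\left(\frac{1}{c + C{\left(-29 \right)}} - 8365\right) + P{\left(-165 \right)} = \left(\frac{1}{2286 + \left(6 - -29\right)} - 8365\right) - 66 = \left(\frac{1}{2286 + \left(6 + 29\right)} - 8365\right) - 66 = \left(\frac{1}{2286 + 35} - 8365\right) - 66 = \left(\frac{1}{2321} - 8365\right) - 66 = - \frac{19415164}{2321} - 66 = - \frac{19568350}{2321}$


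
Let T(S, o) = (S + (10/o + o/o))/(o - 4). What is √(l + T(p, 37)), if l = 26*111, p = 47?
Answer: 2*√1076186958/1221 ≈ 53.735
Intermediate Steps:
T(S, o) = (1 + S + 10/o)/(-4 + o) (T(S, o) = (S + (10/o + 1))/(-4 + o) = (S + (1 + 10/o))/(-4 + o) = (1 + S + 10/o)/(-4 + o))
l = 2886
√(l + T(p, 37)) = √(2886 + (10 + 37 + 47*37)/(37*(-4 + 37))) = √(2886 + (1/37)*(10 + 37 + 1739)/33) = √(2886 + (1/37)*(1/33)*1786) = √(2886 + 1786/1221) = √(3525592/1221) = 2*√1076186958/1221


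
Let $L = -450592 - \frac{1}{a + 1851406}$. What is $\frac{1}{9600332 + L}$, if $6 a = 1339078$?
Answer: $\frac{6223757}{56945758373177} \approx 1.0929 \cdot 10^{-7}$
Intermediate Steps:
$a = \frac{669539}{3}$ ($a = \frac{1}{6} \cdot 1339078 = \frac{669539}{3} \approx 2.2318 \cdot 10^{5}$)
$L = - \frac{2804375114147}{6223757}$ ($L = -450592 - \frac{1}{\frac{669539}{3} + 1851406} = -450592 - \frac{1}{\frac{6223757}{3}} = -450592 - \frac{3}{6223757} = - \frac{2804375114147}{6223757} \approx -4.5059 \cdot 10^{5}$)
$\frac{1}{9600332 + L} = \frac{1}{9600332 - \frac{2804375114147}{6223757}} = \frac{1}{\frac{56945758373177}{6223757}} = \frac{6223757}{56945758373177}$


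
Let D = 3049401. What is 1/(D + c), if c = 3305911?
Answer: 1/6355312 ≈ 1.5735e-7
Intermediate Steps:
1/(D + c) = 1/(3049401 + 3305911) = 1/6355312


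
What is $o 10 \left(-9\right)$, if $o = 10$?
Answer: $-900$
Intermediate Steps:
$o 10 \left(-9\right) = 10 \cdot 10 \left(-9\right) = 100 \left(-9\right) = -900$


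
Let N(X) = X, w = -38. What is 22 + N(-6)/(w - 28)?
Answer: 243/11 ≈ 22.091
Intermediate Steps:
22 + N(-6)/(w - 28) = 22 - 6/(-38 - 28) = 22 - 6/(-66) = 22 - 6*(-1/66) = 22 + 1/11 = 243/11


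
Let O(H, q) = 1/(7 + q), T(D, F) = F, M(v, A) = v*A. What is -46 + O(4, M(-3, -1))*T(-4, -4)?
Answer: -232/5 ≈ -46.400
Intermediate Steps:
M(v, A) = A*v
-46 + O(4, M(-3, -1))*T(-4, -4) = -46 - 4/(7 - 1*(-3)) = -46 - 4/(7 + 3) = -46 - 4/10 = -46 + (⅒)*(-4) = -46 - ⅖ = -232/5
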